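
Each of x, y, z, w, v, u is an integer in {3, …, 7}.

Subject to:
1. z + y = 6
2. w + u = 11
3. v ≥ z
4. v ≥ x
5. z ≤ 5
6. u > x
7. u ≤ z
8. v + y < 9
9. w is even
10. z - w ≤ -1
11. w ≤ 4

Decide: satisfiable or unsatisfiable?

Unsatisfiable

From constraint 11: w ≤ 4. From constraints 5 and 7: u ≤ z ≤ 5. Hence w + u ≤ 9. But constraint 2 requires w + u = 11, and 11 > 9. Contradiction.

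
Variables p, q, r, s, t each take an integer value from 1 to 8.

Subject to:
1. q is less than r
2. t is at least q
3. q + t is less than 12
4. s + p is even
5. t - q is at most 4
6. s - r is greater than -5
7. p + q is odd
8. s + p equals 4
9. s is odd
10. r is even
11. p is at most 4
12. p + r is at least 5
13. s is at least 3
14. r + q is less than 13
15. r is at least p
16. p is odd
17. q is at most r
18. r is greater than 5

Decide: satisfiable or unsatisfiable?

Satisfiable

Try p = 1, q = 4, r = 6, s = 3, t = 5.
Check constraint 3: q + t = 9; constraint 5: t - q = 1. The remaining constraints are straightforward to verify.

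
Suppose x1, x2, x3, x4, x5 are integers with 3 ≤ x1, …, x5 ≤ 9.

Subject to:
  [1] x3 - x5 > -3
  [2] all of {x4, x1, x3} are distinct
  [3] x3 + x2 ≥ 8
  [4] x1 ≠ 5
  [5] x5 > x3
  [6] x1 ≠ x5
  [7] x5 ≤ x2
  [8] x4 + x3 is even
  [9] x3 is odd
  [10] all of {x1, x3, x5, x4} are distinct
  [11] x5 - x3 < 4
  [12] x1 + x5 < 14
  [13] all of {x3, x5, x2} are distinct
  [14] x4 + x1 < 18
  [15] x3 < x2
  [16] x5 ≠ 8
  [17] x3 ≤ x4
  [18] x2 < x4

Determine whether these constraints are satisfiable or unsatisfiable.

One satisfying assignment is x1 = 7, x2 = 7, x3 = 3, x4 = 9, x5 = 5.
For the less obvious constraints — constraint 1: x3 - x5 = -2; constraint 3: x3 + x2 = 10; constraint 11: x5 - x3 = 2 — and the others hold by inspection.

Satisfiable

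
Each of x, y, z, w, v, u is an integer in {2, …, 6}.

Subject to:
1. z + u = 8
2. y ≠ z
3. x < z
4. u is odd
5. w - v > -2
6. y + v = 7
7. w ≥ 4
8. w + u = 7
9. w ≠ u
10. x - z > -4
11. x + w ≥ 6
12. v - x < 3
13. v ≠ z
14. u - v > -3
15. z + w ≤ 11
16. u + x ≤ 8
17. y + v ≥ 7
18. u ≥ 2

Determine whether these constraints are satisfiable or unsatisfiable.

Satisfiable

One satisfying assignment is x = 2, y = 4, z = 5, w = 4, v = 3, u = 3.
For the less obvious constraints — constraint 1: z + u = 8; constraint 5: w - v = 1; constraint 6: y + v = 7 — and the others hold by inspection.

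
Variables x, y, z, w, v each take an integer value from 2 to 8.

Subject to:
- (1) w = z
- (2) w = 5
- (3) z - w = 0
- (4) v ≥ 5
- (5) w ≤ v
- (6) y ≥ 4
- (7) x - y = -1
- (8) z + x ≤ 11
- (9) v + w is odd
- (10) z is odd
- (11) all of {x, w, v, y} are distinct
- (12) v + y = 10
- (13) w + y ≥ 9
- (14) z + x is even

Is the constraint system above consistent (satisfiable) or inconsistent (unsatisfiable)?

One satisfying assignment is x = 3, y = 4, z = 5, w = 5, v = 6.
For the less obvious constraints — constraint 3: z - w = 0; constraint 7: x - y = -1; constraint 8: z + x = 8 — and the others hold by inspection.

Satisfiable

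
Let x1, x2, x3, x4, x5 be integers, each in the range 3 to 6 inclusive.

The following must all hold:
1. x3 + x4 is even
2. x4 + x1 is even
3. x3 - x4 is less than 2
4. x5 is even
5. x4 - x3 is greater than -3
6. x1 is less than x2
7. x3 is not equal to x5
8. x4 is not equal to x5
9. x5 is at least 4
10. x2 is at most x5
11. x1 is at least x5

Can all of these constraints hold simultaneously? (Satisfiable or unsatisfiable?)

Constraints 6, 10, and 11 give x1 < x2, x2 ≤ x5, x5 ≤ x1. Chaining: x1 < x2 ≤ x5 ≤ x1, which forces x1 < x1 — impossible.

Unsatisfiable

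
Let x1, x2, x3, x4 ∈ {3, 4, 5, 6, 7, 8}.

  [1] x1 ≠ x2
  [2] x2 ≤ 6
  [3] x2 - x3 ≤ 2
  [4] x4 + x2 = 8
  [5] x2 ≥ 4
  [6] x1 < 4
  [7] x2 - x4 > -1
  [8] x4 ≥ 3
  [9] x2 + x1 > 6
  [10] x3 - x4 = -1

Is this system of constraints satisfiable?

Try x1 = 3, x2 = 4, x3 = 3, x4 = 4.
Check constraint 3: x2 - x3 = 1; constraint 4: x4 + x2 = 8; constraint 7: x2 - x4 = 0. The remaining constraints are straightforward to verify.

Satisfiable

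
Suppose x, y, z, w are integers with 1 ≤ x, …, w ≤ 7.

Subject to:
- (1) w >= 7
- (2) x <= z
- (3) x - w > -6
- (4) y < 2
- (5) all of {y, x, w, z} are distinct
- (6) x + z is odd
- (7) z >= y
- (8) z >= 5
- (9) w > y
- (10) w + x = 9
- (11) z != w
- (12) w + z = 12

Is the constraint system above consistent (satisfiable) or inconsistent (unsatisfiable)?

Satisfiable

Setting (x, y, z, w) = (2, 1, 5, 7) satisfies everything: constraint 3: x - w = -5; constraint 10: w + x = 9, and the others follow.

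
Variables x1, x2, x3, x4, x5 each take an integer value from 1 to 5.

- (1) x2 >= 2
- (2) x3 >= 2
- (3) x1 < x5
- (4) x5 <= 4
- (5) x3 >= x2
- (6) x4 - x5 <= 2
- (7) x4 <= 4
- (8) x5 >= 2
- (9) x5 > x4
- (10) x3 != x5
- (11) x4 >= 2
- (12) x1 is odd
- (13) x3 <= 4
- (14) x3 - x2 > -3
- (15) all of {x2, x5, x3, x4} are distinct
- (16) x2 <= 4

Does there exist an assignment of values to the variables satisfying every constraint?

Constraints 1, 2, 4, 7, 8, 11, 13, and 16 confine each of x2, x5, x3, x4 to the 3 values {2, …, 4}.
Constraint 15 requires all 4 of them to be distinct, but only 3 values are available — impossible by the pigeonhole principle.

Unsatisfiable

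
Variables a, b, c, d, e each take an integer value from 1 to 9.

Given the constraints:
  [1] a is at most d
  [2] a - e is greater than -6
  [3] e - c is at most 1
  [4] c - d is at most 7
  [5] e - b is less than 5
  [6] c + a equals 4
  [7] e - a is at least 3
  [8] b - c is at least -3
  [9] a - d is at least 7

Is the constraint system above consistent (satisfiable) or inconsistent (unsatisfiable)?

Constraints 3, 4, 7, and 9 give d − c ≥ -7, c − e ≥ -1, e − a ≥ 3, a − d ≥ 7.
Adding all 4 inequalities: the left sides telescope to 0, and the right sides sum to (-7) + (-1) + 3 + 7 = 2. So 0 ≥ 2, which is false.

Unsatisfiable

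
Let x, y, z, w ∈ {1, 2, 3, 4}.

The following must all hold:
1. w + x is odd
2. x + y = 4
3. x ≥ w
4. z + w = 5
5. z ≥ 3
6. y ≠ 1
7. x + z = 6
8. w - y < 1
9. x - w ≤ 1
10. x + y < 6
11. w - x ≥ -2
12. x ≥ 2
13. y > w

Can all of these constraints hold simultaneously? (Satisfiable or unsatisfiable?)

The assignment x = 2, y = 2, z = 4, w = 1 works:
  constraint 2 holds since x + y = 4.
  constraint 4 holds since z + w = 5.
The rest check out directly.

Satisfiable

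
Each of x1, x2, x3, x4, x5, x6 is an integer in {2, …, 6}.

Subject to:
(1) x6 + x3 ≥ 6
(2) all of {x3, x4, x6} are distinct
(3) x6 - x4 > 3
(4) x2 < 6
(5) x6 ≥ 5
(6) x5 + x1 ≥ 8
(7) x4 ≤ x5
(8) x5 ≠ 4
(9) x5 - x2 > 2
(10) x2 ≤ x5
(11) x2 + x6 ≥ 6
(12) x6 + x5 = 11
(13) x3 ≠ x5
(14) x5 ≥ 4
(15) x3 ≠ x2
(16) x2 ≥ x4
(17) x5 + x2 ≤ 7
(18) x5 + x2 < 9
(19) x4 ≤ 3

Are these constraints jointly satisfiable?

Satisfiable

Take x1 = 6, x2 = 2, x3 = 3, x4 = 2, x5 = 5, x6 = 6. Then constraint 1: x6 + x3 = 9; constraint 3: x6 - x4 = 4; constraint 6: x5 + x1 = 11, and every other listed constraint is also met.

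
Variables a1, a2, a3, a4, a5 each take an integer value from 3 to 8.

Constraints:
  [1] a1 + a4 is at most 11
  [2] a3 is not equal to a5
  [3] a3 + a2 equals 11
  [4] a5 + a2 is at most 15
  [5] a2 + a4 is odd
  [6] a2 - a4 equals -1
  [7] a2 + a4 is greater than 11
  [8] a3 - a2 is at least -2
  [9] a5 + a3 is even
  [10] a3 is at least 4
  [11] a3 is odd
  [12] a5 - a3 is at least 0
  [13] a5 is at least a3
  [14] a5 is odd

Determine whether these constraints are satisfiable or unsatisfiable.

One satisfying assignment is a1 = 4, a2 = 6, a3 = 5, a4 = 7, a5 = 7.
For the less obvious constraints — constraint 1: a1 + a4 = 11; constraint 3: a3 + a2 = 11; constraint 4: a5 + a2 = 13 — and the others hold by inspection.

Satisfiable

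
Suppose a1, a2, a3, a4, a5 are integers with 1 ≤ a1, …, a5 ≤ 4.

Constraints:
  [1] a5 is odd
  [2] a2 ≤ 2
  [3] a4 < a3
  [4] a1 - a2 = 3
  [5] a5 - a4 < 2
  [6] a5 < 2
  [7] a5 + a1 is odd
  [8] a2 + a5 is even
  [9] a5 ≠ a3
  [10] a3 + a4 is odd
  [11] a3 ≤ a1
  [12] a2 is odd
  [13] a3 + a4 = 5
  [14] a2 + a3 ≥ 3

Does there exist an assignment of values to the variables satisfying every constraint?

Try a1 = 4, a2 = 1, a3 = 3, a4 = 2, a5 = 1.
Check constraint 4: a1 - a2 = 3; constraint 5: a5 - a4 = -1. The remaining constraints are straightforward to verify.

Satisfiable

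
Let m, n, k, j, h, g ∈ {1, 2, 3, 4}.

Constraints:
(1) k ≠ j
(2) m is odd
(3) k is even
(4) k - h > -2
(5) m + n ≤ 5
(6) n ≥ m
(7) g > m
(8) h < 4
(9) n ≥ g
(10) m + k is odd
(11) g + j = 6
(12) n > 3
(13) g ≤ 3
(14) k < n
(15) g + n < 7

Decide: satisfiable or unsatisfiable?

Satisfiable

Try m = 1, n = 4, k = 2, j = 4, h = 1, g = 2.
Check constraint 4: k - h = 1; constraint 5: m + n = 5; constraint 11: g + j = 6. The remaining constraints are straightforward to verify.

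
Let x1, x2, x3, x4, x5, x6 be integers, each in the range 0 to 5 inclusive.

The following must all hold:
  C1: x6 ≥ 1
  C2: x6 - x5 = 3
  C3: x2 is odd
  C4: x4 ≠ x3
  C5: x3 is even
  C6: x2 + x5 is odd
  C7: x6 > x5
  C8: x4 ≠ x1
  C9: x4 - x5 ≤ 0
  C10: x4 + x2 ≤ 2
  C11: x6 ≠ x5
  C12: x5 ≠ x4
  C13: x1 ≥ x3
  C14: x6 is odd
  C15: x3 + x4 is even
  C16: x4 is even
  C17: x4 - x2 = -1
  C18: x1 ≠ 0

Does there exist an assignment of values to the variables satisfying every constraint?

Setting (x1, x2, x3, x4, x5, x6) = (5, 1, 2, 0, 2, 5) satisfies everything: constraint 2: x6 - x5 = 3; constraint 9: x4 - x5 = -2; constraint 10: x4 + x2 = 1, and the others follow.

Satisfiable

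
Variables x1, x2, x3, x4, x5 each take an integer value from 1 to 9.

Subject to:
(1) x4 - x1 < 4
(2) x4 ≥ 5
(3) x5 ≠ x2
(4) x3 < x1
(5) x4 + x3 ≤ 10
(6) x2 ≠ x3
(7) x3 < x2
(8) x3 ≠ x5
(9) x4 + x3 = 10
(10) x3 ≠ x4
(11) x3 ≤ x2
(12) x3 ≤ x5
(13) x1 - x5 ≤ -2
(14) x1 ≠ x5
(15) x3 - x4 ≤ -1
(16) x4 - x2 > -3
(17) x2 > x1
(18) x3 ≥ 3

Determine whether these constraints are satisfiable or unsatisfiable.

The assignment x1 = 5, x2 = 6, x3 = 4, x4 = 6, x5 = 8 works:
  constraint 1 holds since x4 - x1 = 1.
  constraint 5 holds since x4 + x3 = 10.
  constraint 9 holds since x4 + x3 = 10.
The rest check out directly.

Satisfiable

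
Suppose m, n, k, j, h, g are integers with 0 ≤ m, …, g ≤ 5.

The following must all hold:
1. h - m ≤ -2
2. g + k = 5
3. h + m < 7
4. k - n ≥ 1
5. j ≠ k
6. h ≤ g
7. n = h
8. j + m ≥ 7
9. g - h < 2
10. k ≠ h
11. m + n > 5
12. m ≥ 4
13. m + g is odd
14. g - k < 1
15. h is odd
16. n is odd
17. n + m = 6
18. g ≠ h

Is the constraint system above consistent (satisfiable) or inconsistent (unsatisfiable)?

One satisfying assignment is m = 5, n = 1, k = 3, j = 2, h = 1, g = 2.
For the less obvious constraints — constraint 1: h - m = -4; constraint 2: g + k = 5 — and the others hold by inspection.

Satisfiable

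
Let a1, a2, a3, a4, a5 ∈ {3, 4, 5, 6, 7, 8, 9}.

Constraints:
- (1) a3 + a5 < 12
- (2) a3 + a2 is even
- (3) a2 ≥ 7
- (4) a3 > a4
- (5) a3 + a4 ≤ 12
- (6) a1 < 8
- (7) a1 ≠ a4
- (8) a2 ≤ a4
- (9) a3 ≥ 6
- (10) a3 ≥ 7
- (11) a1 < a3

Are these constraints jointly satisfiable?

From constraint 10: a3 ≥ 7. From constraints 3 and 8: a4 ≥ a2 ≥ 7. Hence a3 + a4 ≥ 14. But constraint 5 requires a3 + a4 ≤ 12, and 12 < 14. Contradiction.

Unsatisfiable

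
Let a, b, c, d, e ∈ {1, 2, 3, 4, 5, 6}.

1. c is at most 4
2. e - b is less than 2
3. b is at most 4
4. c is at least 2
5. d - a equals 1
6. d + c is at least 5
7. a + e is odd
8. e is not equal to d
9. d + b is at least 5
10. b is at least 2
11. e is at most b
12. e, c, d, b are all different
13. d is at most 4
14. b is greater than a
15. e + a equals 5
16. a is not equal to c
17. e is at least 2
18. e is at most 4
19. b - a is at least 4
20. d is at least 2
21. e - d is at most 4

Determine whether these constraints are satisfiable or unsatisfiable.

Unsatisfiable

Constraints 1, 3, 4, 10, 13, 17, 18, and 20 confine each of e, c, d, b to the 3 values {2, …, 4}.
Constraint 12 requires all 4 of them to be distinct, but only 3 values are available — impossible by the pigeonhole principle.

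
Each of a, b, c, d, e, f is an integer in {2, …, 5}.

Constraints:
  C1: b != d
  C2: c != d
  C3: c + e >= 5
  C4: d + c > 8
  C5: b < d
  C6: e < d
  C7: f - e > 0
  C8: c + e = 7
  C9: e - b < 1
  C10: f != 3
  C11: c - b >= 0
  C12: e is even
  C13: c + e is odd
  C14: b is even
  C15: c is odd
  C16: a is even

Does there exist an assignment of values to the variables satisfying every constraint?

Satisfiable

Try a = 2, b = 2, c = 5, d = 4, e = 2, f = 5.
Check constraint 3: c + e = 7; constraint 4: d + c = 9. The remaining constraints are straightforward to verify.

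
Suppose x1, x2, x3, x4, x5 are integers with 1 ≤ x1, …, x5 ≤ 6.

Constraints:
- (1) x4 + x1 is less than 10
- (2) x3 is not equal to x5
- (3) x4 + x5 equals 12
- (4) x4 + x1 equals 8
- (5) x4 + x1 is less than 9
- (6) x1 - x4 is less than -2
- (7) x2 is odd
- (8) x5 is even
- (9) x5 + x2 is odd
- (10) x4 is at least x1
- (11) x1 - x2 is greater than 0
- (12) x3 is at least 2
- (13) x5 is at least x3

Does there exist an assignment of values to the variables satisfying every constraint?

Satisfiable

Setting (x1, x2, x3, x4, x5) = (2, 1, 3, 6, 6) satisfies everything: constraint 1: x4 + x1 = 8; constraint 3: x4 + x5 = 12, and the others follow.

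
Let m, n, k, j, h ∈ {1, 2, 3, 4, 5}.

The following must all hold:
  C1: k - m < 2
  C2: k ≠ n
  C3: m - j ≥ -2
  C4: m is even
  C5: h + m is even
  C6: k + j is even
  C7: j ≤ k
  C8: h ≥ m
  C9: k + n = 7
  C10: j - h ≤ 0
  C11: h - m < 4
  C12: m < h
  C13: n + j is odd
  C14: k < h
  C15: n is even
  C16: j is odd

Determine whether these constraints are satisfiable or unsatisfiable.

Satisfiable

The assignment m = 2, n = 4, k = 3, j = 3, h = 4 works:
  constraint 1 holds since k - m = 1.
  constraint 3 holds since m - j = -1.
The rest check out directly.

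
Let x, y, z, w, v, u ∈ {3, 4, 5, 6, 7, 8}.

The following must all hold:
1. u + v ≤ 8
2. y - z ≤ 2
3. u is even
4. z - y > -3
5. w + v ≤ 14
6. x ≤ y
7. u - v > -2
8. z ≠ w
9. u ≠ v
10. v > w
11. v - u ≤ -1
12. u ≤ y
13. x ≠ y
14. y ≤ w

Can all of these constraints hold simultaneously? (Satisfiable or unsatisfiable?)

Constraints 10, 11, 12, and 14 give y ≤ w, w < v, v < u, u ≤ y. Chaining: y ≤ w < v < u ≤ y, which forces y < y — impossible.

Unsatisfiable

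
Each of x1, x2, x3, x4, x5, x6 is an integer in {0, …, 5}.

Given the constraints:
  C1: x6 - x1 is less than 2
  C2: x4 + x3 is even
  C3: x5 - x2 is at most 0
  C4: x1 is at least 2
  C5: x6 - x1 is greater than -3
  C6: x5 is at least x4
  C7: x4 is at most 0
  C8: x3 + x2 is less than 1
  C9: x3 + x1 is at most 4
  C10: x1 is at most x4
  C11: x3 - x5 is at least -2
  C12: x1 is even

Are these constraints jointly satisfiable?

From constraint 4: x1 ≥ 2. From constraints 7 and 10: x1 ≤ x4 and x4 ≤ 0, so x1 ≤ 0. But 0 < 2, so no value of x1 works.

Unsatisfiable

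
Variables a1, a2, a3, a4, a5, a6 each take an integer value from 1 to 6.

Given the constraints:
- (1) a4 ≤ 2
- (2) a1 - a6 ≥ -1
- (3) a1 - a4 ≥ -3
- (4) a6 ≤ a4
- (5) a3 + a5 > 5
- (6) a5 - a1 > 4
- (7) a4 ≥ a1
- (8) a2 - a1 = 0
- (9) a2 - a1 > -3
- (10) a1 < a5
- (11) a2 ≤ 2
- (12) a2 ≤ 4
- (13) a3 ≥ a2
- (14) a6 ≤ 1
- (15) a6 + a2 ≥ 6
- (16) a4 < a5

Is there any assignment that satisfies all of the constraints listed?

From constraints 1 and 4: a6 ≤ a4 ≤ 2. From constraint 11: a2 ≤ 2. Hence a6 + a2 ≤ 4. But constraint 15 requires a6 + a2 ≥ 6, and 6 > 4. Contradiction.

Unsatisfiable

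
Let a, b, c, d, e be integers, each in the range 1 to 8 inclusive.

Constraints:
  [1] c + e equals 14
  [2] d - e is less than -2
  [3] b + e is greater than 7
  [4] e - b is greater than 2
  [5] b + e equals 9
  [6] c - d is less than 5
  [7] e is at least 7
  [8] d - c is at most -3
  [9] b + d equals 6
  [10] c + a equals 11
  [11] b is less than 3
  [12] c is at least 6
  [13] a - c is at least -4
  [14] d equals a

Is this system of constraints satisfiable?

One satisfying assignment is a = 4, b = 2, c = 7, d = 4, e = 7.
For the less obvious constraints — constraint 1: c + e = 14; constraint 2: d - e = -3 — and the others hold by inspection.

Satisfiable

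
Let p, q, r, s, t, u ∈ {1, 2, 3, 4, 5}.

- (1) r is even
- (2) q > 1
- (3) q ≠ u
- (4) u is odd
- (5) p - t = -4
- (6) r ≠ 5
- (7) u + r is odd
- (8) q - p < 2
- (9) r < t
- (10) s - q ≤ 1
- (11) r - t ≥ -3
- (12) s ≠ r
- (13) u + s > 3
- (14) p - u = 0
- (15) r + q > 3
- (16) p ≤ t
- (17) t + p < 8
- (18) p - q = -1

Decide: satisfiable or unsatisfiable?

Take p = 1, q = 2, r = 2, s = 3, t = 5, u = 1. Then constraint 5: p - t = -4; constraint 8: q - p = 1; constraint 10: s - q = 1, and every other listed constraint is also met.

Satisfiable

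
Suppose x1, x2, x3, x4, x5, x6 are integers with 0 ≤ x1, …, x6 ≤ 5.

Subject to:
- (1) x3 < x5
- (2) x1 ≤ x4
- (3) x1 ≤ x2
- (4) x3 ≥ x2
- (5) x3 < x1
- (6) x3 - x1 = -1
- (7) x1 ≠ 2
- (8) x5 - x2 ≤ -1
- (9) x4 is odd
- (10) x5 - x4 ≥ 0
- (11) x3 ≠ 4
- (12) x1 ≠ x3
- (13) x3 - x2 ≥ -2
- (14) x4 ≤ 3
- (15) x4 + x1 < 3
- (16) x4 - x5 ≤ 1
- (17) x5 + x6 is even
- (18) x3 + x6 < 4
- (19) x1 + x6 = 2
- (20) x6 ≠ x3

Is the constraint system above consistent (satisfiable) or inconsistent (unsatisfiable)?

Constraints 2, 4, 5, 8, and 10 give x4 ≤ x5, x5 < x2, x2 ≤ x3, x3 < x1, x1 ≤ x4. Chaining: x4 ≤ x5 < x2 ≤ x3 < x1 ≤ x4, which forces x4 < x4 — impossible.

Unsatisfiable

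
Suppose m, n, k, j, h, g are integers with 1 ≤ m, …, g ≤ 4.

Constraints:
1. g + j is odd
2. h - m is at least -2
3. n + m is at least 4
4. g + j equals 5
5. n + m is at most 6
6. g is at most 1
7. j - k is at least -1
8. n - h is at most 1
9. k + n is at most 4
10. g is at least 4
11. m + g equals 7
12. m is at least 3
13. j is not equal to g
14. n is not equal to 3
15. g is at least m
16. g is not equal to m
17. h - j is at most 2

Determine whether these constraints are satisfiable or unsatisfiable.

From constraints 12 and 15: g ≥ m and m ≥ 3, so g ≥ 3. From constraint 6: g ≤ 1. But 1 < 3, so no value of g works.

Unsatisfiable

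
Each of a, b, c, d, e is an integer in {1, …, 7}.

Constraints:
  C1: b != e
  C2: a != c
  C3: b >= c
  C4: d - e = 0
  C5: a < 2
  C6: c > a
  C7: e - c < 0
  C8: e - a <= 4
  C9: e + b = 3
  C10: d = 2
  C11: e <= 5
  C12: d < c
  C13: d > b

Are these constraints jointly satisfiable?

Unsatisfiable

Constraints 3, 12, and 13 give c ≤ b, b < d, d < c. Chaining: c ≤ b < d < c, which forces c < c — impossible.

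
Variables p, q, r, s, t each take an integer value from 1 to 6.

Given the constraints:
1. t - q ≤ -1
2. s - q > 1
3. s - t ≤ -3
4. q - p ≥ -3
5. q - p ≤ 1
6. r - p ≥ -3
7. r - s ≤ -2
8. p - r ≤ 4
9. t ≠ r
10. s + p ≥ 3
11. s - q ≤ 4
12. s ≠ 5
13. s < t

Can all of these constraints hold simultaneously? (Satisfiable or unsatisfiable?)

Constraints 1, 3, 5, 7, and 8 give r − p ≥ -4, p − q ≥ -1, q − t ≥ 1, t − s ≥ 3, s − r ≥ 2.
Adding all 5 inequalities: the left sides telescope to 0, and the right sides sum to (-4) + (-1) + 1 + 3 + 2 = 1. So 0 ≥ 1, which is false.

Unsatisfiable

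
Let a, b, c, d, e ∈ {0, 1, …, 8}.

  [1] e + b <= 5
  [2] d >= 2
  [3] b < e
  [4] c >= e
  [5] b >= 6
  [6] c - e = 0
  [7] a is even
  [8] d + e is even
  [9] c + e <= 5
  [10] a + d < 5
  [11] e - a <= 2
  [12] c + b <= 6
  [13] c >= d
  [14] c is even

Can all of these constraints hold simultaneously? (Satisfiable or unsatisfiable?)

Unsatisfiable

From constraints 2 and 13: c ≥ d ≥ 2. From constraint 5: b ≥ 6. Hence c + b ≥ 8. But constraint 12 requires c + b ≤ 6, and 6 < 8. Contradiction.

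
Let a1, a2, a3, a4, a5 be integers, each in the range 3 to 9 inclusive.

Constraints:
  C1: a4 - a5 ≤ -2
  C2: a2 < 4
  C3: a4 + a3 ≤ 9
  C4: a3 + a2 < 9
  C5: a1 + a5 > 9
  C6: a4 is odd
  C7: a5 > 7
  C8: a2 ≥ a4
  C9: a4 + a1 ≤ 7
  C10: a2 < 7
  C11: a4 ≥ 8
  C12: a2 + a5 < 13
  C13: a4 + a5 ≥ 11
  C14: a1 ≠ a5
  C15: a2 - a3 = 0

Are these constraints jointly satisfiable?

From constraints 8 and 11: a2 ≥ a4 and a4 ≥ 8, so a2 ≥ 8. From constraint 10: a2 ≤ 6. But 6 < 8, so no value of a2 works.

Unsatisfiable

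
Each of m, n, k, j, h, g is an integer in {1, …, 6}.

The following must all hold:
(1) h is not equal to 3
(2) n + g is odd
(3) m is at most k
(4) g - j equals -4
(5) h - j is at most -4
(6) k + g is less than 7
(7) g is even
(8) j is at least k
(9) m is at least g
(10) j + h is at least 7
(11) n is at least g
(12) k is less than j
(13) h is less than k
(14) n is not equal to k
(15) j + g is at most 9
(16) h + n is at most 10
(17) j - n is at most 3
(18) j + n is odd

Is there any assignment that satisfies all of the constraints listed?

Take m = 2, n = 5, k = 3, j = 6, h = 2, g = 2. Then constraint 4: g - j = -4; constraint 5: h - j = -4; constraint 6: k + g = 5, and every other listed constraint is also met.

Satisfiable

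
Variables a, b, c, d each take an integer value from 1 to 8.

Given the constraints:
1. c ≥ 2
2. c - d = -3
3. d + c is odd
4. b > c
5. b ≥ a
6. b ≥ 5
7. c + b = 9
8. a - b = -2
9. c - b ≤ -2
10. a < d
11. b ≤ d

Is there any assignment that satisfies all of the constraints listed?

Satisfiable

One satisfying assignment is a = 4, b = 6, c = 3, d = 6.
For the less obvious constraints — constraint 2: c - d = -3; constraint 7: c + b = 9 — and the others hold by inspection.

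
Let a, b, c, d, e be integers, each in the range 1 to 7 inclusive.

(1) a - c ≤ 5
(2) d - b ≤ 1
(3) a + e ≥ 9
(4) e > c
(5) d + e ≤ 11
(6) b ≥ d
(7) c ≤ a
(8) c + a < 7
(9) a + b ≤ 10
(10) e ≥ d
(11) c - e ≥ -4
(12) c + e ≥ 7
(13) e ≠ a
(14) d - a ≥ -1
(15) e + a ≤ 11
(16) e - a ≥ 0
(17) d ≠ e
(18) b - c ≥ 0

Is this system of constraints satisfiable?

One satisfying assignment is a = 4, b = 5, c = 2, d = 4, e = 6.
For the less obvious constraints — constraint 1: a - c = 2; constraint 2: d - b = -1; constraint 3: a + e = 10 — and the others hold by inspection.

Satisfiable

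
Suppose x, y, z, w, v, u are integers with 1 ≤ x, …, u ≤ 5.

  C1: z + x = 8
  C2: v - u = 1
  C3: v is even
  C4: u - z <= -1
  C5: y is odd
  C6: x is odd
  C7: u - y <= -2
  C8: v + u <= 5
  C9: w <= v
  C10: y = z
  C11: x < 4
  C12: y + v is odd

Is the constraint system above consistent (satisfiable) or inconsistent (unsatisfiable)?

Satisfiable

The assignment x = 3, y = 5, z = 5, w = 1, v = 2, u = 1 works:
  constraint 1 holds since z + x = 8.
  constraint 2 holds since v - u = 1.
  constraint 4 holds since u - z = -4.
The rest check out directly.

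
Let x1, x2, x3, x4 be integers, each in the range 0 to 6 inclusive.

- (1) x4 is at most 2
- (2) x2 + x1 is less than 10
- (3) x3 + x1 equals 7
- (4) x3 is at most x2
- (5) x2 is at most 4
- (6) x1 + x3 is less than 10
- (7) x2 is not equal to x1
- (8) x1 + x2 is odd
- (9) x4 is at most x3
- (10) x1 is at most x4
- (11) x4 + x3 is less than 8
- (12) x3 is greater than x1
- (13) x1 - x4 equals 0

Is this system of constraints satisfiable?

From constraints 4 and 5: x3 ≤ x2 ≤ 4. From constraints 1 and 10: x1 ≤ x4 ≤ 2. Hence x3 + x1 ≤ 6. But constraint 3 requires x3 + x1 = 7, and 7 > 6. Contradiction.

Unsatisfiable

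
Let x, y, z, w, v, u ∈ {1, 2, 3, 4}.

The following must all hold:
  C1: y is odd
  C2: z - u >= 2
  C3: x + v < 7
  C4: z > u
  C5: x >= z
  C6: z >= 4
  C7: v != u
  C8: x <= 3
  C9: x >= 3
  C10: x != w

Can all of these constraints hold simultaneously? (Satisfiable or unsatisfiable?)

From constraints 5 and 6: x ≥ z and z ≥ 4, so x ≥ 4. From constraint 8: x ≤ 3. But 3 < 4, so no value of x works.

Unsatisfiable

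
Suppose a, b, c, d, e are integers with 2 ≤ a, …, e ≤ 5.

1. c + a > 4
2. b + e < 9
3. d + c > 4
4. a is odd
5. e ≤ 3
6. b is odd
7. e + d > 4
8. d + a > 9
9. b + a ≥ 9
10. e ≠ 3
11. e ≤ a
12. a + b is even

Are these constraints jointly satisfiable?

Satisfiable

Setting (a, b, c, d, e) = (5, 5, 2, 5, 2) satisfies everything: constraint 1: c + a = 7; constraint 2: b + e = 7; constraint 3: d + c = 7, and the others follow.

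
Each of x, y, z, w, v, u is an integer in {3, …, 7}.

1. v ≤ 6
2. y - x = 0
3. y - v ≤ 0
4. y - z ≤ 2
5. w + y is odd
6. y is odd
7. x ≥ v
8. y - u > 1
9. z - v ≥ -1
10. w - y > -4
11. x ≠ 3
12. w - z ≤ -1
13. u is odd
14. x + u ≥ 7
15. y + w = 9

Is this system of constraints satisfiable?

Satisfiable

Take x = 5, y = 5, z = 5, w = 4, v = 5, u = 3. Then constraint 2: y - x = 0; constraint 3: y - v = 0, and every other listed constraint is also met.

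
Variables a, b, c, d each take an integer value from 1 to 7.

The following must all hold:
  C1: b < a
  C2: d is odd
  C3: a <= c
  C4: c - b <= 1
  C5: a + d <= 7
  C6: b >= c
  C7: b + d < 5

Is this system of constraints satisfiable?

Constraints 1, 3, and 6 give a ≤ c, c ≤ b, b < a. Chaining: a ≤ c ≤ b < a, which forces a < a — impossible.

Unsatisfiable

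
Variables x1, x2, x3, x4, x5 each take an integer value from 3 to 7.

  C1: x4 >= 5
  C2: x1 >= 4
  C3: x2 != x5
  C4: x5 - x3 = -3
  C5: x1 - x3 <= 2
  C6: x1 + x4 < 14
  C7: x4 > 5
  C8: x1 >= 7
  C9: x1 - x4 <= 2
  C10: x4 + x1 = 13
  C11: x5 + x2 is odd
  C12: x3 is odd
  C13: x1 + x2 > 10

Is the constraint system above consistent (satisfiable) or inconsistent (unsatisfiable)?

Satisfiable

Setting (x1, x2, x3, x4, x5) = (7, 5, 7, 6, 4) satisfies everything: constraint 4: x5 - x3 = -3; constraint 5: x1 - x3 = 0, and the others follow.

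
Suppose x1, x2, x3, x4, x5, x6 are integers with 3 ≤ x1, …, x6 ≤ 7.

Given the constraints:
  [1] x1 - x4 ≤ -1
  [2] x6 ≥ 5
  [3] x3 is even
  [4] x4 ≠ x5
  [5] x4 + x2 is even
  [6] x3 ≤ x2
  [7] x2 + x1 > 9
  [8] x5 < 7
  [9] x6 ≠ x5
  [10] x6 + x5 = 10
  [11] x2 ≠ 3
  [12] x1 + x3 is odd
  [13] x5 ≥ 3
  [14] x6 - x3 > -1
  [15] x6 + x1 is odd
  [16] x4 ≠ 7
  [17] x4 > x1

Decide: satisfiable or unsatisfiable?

Satisfiable

One satisfying assignment is x1 = 5, x2 = 6, x3 = 6, x4 = 6, x5 = 4, x6 = 6.
For the less obvious constraints — constraint 1: x1 - x4 = -1; constraint 7: x2 + x1 = 11; constraint 10: x6 + x5 = 10 — and the others hold by inspection.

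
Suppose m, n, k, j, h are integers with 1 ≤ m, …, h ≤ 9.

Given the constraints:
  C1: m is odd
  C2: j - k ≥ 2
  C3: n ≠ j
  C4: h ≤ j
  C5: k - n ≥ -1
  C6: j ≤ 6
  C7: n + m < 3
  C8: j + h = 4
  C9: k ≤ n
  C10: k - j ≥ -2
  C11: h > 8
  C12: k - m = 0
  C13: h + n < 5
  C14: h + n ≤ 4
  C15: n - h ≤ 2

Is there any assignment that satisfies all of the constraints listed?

Unsatisfiable

From constraint 11: h ≥ 9. From constraints 4 and 6: h ≤ j and j ≤ 6, so h ≤ 6. But 6 < 9, so no value of h works.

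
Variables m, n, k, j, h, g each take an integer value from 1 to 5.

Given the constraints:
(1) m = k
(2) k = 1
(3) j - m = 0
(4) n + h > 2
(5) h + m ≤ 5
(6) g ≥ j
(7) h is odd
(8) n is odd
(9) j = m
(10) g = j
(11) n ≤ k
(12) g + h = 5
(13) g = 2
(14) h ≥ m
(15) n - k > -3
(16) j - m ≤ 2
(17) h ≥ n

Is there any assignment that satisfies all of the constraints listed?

Constraint 13 fixes g = 2 and constraint 2 fixes k = 1. Constraints 1, 9, and 10 give g = j = m = k, so g = k. But 2 ≠ 1 — contradiction.

Unsatisfiable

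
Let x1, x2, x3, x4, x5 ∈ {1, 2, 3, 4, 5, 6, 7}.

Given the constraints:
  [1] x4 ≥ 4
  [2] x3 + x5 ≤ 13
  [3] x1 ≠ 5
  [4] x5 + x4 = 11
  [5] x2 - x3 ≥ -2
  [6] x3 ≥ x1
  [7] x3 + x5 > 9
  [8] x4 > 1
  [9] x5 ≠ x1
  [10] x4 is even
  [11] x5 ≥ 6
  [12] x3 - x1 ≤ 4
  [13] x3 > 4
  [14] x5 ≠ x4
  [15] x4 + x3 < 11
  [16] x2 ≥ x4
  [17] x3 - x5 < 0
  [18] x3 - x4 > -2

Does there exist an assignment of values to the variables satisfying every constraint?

Satisfiable

The assignment x1 = 4, x2 = 6, x3 = 5, x4 = 4, x5 = 7 works:
  constraint 2 holds since x3 + x5 = 12.
  constraint 4 holds since x5 + x4 = 11.
  constraint 5 holds since x2 - x3 = 1.
The rest check out directly.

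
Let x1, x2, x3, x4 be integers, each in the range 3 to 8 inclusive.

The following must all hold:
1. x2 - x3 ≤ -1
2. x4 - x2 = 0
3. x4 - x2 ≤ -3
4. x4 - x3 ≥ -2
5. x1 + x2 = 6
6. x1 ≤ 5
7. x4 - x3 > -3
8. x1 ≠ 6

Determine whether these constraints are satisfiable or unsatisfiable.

Constraints 1, 3, and 4 give x4 − x3 ≥ -2, x3 − x2 ≥ 1, x2 − x4 ≥ 3.
Adding all 3 inequalities: the left sides telescope to 0, and the right sides sum to (-2) + 1 + 3 = 2. So 0 ≥ 2, which is false.

Unsatisfiable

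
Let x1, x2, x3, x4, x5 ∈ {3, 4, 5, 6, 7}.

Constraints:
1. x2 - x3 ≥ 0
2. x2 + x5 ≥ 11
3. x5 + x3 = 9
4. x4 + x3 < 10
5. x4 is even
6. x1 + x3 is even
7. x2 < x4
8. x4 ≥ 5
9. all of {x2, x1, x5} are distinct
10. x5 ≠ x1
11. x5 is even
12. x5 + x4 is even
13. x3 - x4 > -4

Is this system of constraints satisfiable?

One satisfying assignment is x1 = 3, x2 = 5, x3 = 3, x4 = 6, x5 = 6.
For the less obvious constraints — constraint 1: x2 - x3 = 2; constraint 2: x2 + x5 = 11 — and the others hold by inspection.

Satisfiable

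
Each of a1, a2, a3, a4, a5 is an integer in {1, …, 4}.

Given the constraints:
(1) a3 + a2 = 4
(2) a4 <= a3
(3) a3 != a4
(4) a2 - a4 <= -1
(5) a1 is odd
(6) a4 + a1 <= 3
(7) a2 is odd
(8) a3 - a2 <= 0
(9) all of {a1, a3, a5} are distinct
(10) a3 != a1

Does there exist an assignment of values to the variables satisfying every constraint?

Unsatisfiable

Constraints 2, 4, and 8 give a3 ≤ a2, a2 < a4, a4 ≤ a3. Chaining: a3 ≤ a2 < a4 ≤ a3, which forces a3 < a3 — impossible.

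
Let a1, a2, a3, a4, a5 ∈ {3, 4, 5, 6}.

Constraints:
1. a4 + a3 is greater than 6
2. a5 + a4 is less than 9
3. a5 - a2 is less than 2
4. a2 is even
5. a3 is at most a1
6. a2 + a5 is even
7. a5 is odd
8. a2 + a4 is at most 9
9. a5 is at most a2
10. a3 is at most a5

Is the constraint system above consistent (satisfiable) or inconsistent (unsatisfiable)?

Unsatisfiable

Constraint 4 makes a2 even and constraint 7 makes a5 odd, so a2 + a5 must be odd. Constraint 6 says a2 + a5 is even — contradiction.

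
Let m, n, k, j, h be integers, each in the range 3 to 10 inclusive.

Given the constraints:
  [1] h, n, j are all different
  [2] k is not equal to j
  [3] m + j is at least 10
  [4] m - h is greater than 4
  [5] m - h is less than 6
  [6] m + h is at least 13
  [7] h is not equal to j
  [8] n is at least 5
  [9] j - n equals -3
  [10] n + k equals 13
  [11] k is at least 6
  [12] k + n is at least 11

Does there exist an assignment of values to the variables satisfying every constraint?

The assignment m = 10, n = 6, k = 7, j = 3, h = 5 works:
  constraint 3 holds since m + j = 13.
  constraint 4 holds since m - h = 5.
The rest check out directly.

Satisfiable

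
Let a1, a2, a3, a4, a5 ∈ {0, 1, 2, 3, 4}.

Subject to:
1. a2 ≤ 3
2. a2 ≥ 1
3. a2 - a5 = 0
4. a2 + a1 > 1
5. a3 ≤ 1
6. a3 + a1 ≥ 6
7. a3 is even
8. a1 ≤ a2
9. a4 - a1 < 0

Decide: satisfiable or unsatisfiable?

Unsatisfiable

From constraint 5: a3 ≤ 1. From constraints 1 and 8: a1 ≤ a2 ≤ 3. Hence a3 + a1 ≤ 4. But constraint 6 requires a3 + a1 ≥ 6, and 6 > 4. Contradiction.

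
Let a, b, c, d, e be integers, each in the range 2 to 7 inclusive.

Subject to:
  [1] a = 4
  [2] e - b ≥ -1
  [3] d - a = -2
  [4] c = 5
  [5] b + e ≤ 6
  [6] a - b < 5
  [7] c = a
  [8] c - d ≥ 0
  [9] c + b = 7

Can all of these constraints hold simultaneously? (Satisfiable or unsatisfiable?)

Constraint 4 fixes c = 5 and constraint 1 fixes a = 4, but constraint 7 requires c = a. Since 5 ≠ 4, contradiction.

Unsatisfiable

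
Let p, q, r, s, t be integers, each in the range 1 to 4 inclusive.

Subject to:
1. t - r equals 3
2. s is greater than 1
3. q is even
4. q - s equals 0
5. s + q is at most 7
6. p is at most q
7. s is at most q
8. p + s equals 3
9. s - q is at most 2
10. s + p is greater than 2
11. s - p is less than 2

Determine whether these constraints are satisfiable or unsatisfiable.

The assignment p = 1, q = 2, r = 1, s = 2, t = 4 works:
  constraint 1 holds since t - r = 3.
  constraint 4 holds since q - s = 0.
  constraint 5 holds since s + q = 4.
The rest check out directly.

Satisfiable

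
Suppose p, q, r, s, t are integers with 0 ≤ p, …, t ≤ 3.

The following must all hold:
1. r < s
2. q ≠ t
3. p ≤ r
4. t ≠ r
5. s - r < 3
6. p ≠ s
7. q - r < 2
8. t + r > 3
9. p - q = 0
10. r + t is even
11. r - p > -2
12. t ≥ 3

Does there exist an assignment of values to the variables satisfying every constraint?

Take p = 0, q = 0, r = 1, s = 3, t = 3. Then constraint 5: s - r = 2; constraint 7: q - r = -1; constraint 8: t + r = 4, and every other listed constraint is also met.

Satisfiable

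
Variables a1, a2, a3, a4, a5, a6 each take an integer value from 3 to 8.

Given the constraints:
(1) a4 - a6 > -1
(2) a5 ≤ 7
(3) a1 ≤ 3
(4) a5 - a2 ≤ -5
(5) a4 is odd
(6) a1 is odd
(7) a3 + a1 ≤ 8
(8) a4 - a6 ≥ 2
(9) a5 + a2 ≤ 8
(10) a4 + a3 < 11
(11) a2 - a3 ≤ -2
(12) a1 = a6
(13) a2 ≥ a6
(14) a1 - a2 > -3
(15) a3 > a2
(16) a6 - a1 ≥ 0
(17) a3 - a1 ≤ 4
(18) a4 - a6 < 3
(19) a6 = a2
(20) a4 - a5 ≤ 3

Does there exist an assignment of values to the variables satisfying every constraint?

Unsatisfiable

Constraints 4, 8, 11, 16, 17, and 20 give a5 − a4 ≥ -3, a4 − a6 ≥ 2, a6 − a1 ≥ 0, a1 − a3 ≥ -4, a3 − a2 ≥ 2, a2 − a5 ≥ 5.
Adding all 6 inequalities: the left sides telescope to 0, and the right sides sum to (-3) + 2 + 0 + (-4) + 2 + 5 = 2. So 0 ≥ 2, which is false.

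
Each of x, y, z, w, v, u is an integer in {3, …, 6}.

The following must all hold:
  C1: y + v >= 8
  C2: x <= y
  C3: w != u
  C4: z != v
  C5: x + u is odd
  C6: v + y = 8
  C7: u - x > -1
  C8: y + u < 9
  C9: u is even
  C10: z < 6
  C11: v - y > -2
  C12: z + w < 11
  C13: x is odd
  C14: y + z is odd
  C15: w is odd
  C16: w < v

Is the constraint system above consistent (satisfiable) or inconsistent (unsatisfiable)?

Satisfiable

Take x = 3, y = 4, z = 5, w = 3, v = 4, u = 4. Then constraint 1: y + v = 8; constraint 6: v + y = 8, and every other listed constraint is also met.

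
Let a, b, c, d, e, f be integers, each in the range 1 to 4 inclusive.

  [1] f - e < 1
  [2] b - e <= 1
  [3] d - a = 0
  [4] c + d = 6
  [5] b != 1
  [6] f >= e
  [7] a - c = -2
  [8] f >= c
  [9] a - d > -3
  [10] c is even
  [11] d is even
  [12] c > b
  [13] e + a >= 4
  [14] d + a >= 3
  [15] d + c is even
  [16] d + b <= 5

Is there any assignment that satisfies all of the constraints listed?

Try a = 2, b = 2, c = 4, d = 2, e = 4, f = 4.
Check constraint 1: f - e = 0; constraint 2: b - e = -2; constraint 3: d - a = 0. The remaining constraints are straightforward to verify.

Satisfiable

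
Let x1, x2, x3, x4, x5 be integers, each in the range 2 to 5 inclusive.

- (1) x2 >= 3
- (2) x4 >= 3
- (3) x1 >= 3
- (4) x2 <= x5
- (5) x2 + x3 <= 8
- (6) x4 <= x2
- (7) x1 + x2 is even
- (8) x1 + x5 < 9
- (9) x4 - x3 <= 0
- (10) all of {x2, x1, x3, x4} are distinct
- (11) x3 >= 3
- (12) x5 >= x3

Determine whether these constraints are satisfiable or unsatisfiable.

Unsatisfiable

Constraints 1, 2, 3, and 11 confine each of x2, x1, x3, x4 to the 3 values {3, …, 5} (the domain already gives each ≤ 5).
Constraint 10 requires all 4 of them to be distinct, but only 3 values are available — impossible by the pigeonhole principle.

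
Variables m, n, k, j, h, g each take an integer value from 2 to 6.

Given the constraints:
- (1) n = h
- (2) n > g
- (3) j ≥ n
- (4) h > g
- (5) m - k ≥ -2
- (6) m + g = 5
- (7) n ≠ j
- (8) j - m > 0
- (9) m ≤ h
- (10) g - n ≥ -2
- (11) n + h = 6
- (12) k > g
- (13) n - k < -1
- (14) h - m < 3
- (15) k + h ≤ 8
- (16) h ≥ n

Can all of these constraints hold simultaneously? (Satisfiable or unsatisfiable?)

Satisfiable

The assignment m = 3, n = 3, k = 5, j = 6, h = 3, g = 2 works:
  constraint 5 holds since m - k = -2.
  constraint 6 holds since m + g = 5.
The rest check out directly.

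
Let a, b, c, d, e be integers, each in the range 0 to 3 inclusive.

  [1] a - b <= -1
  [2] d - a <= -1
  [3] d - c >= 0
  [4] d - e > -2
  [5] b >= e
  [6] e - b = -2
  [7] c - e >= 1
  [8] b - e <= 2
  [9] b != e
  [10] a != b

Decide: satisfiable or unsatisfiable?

Unsatisfiable

Constraints 1, 2, 3, 7, and 8 give d − c ≥ 0, c − e ≥ 1, e − b ≥ -2, b − a ≥ 1, a − d ≥ 1.
Adding all 5 inequalities: the left sides telescope to 0, and the right sides sum to 0 + 1 + (-2) + 1 + 1 = 1. So 0 ≥ 1, which is false.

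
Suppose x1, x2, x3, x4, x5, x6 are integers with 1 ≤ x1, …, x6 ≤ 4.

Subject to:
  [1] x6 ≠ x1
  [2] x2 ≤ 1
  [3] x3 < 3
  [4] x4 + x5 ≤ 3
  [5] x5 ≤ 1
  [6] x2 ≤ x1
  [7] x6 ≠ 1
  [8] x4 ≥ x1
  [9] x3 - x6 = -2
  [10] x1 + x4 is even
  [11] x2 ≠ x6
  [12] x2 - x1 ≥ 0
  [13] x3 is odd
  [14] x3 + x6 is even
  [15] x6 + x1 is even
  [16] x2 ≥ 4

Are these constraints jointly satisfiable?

Unsatisfiable

From constraint 16: x2 ≥ 4. From constraint 2: x2 ≤ 1. But 1 < 4, so no value of x2 works.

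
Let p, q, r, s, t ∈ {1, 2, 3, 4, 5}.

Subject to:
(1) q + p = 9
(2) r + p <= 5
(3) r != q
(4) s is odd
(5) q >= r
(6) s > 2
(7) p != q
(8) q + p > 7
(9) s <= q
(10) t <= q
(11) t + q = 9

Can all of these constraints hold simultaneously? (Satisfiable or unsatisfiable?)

Setting (p, q, r, s, t) = (4, 5, 1, 5, 4) satisfies everything: constraint 1: q + p = 9; constraint 2: r + p = 5; constraint 8: q + p = 9, and the others follow.

Satisfiable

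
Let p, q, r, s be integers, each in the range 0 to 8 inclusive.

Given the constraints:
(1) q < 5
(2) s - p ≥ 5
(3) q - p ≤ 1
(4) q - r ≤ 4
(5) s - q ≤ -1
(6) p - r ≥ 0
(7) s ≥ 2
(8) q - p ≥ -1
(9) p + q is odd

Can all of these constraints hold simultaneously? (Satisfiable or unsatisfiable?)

Unsatisfiable

Constraints 2, 4, 5, and 6 give r − q ≥ -4, q − s ≥ 1, s − p ≥ 5, p − r ≥ 0.
Adding all 4 inequalities: the left sides telescope to 0, and the right sides sum to (-4) + 1 + 5 + 0 = 2. So 0 ≥ 2, which is false.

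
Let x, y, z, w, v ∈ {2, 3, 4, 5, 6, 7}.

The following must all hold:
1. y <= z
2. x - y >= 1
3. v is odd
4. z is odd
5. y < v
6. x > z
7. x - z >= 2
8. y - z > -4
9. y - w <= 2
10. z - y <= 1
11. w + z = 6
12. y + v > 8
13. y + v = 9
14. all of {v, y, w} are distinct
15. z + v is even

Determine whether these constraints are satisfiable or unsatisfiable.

Satisfiable

Setting (x, y, z, w, v) = (6, 2, 3, 3, 7) satisfies everything: constraint 2: x - y = 4; constraint 7: x - z = 3, and the others follow.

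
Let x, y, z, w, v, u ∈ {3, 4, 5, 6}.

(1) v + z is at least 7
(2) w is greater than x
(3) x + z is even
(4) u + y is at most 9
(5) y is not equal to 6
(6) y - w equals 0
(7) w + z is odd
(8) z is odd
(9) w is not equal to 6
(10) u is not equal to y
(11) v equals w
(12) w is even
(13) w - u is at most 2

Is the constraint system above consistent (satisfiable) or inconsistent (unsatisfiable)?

Try x = 3, y = 4, z = 3, w = 4, v = 4, u = 5.
Check constraint 1: v + z = 7; constraint 4: u + y = 9. The remaining constraints are straightforward to verify.

Satisfiable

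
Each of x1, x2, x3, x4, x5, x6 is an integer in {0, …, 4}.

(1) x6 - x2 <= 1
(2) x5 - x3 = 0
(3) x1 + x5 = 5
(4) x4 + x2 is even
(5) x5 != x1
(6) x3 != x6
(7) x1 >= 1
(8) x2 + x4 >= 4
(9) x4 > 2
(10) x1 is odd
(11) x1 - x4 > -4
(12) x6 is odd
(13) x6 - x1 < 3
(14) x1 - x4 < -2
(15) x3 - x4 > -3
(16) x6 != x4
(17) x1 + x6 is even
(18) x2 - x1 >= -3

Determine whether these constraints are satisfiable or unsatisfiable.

Setting (x1, x2, x3, x4, x5, x6) = (1, 0, 4, 4, 4, 1) satisfies everything: constraint 1: x6 - x2 = 1; constraint 2: x5 - x3 = 0; constraint 3: x1 + x5 = 5, and the others follow.

Satisfiable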